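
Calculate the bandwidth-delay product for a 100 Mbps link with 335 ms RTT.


BDP = bandwidth * RTT
= 100 Mbps * 335 ms
= 100 * 1e6 * 335 / 1000 bits
= 33500000 bits
= 4187500 bytes
= 4089.3555 KB
BDP = 33500000 bits (4187500 bytes)


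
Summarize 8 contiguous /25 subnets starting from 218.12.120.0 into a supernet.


Original prefix: /25
Number of subnets: 8 = 2^3
New prefix = 25 - 3 = 22
Supernet: 218.12.120.0/22


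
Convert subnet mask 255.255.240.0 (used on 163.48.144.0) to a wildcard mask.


Subnet mask: 255.255.240.0
Wildcard = 255.255.255.255 - subnet mask
255 - 255 = 0
255 - 255 = 0
255 - 240 = 15
255 - 0 = 255
Wildcard: 0.0.15.255


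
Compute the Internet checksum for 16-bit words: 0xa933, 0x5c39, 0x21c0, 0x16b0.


Sum all words (with carry folding):
+ 0xa933 = 0xa933
+ 0x5c39 = 0x056d
+ 0x21c0 = 0x272d
+ 0x16b0 = 0x3ddd
One's complement: ~0x3ddd
Checksum = 0xc222


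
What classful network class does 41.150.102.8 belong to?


First octet: 41
Binary: 00101001
0xxxxxxx -> Class A (1-126)
Class A, default mask 255.0.0.0 (/8)


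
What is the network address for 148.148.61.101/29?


IP:   10010100.10010100.00111101.01100101
Mask: 11111111.11111111.11111111.11111000
AND operation:
Net:  10010100.10010100.00111101.01100000
Network: 148.148.61.96/29


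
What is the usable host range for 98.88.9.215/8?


Network: 98.0.0.0
Broadcast: 98.255.255.255
First usable = network + 1
Last usable = broadcast - 1
Range: 98.0.0.1 to 98.255.255.254


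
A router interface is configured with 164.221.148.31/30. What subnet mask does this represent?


/30 means 30 network bits, 2 host bits
Binary: 11111111111111111111111111111100
Mask: 255.255.255.252


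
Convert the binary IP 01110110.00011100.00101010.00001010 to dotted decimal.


01110110 = 118
00011100 = 28
00101010 = 42
00001010 = 10
IP: 118.28.42.10


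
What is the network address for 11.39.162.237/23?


IP:   00001011.00100111.10100010.11101101
Mask: 11111111.11111111.11111110.00000000
AND operation:
Net:  00001011.00100111.10100010.00000000
Network: 11.39.162.0/23


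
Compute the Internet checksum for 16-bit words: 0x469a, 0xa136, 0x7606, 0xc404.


Sum all words (with carry folding):
+ 0x469a = 0x469a
+ 0xa136 = 0xe7d0
+ 0x7606 = 0x5dd7
+ 0xc404 = 0x21dc
One's complement: ~0x21dc
Checksum = 0xde23


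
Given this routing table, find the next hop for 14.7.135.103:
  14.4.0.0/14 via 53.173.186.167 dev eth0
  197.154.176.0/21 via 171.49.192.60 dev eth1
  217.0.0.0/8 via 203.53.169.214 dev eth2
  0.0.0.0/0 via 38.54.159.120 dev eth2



Longest prefix match for 14.7.135.103:
  /14 14.4.0.0: MATCH
  /21 197.154.176.0: no
  /8 217.0.0.0: no
  /0 0.0.0.0: MATCH
Selected: next-hop 53.173.186.167 via eth0 (matched /14)


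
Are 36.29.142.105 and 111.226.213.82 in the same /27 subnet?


Mask: 255.255.255.224
36.29.142.105 AND mask = 36.29.142.96
111.226.213.82 AND mask = 111.226.213.64
No, different subnets (36.29.142.96 vs 111.226.213.64)


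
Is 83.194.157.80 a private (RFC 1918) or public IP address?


RFC 1918 private ranges:
  10.0.0.0/8 (10.0.0.0 - 10.255.255.255)
  172.16.0.0/12 (172.16.0.0 - 172.31.255.255)
  192.168.0.0/16 (192.168.0.0 - 192.168.255.255)
Public (not in any RFC 1918 range)


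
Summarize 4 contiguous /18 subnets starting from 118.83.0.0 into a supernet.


Original prefix: /18
Number of subnets: 4 = 2^2
New prefix = 18 - 2 = 16
Supernet: 118.83.0.0/16


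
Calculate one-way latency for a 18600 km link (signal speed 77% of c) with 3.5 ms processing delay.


Speed = 0.77 * 3e5 km/s = 231000 km/s
Propagation delay = 18600 / 231000 = 0.0805 s = 80.5195 ms
Processing delay = 3.5 ms
Total one-way latency = 84.0195 ms


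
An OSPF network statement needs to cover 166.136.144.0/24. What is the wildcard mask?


Subnet mask: 255.255.255.0
Wildcard = 255.255.255.255 - subnet mask
255 - 255 = 0
255 - 255 = 0
255 - 255 = 0
255 - 0 = 255
Wildcard: 0.0.0.255


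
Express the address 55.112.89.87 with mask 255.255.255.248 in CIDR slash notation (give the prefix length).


Binary: 11111111.11111111.11111111.11111000
Count leading 1s
Prefix: /29


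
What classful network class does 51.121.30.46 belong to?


First octet: 51
Binary: 00110011
0xxxxxxx -> Class A (1-126)
Class A, default mask 255.0.0.0 (/8)


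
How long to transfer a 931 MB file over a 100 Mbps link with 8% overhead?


Effective throughput = 100 * (1 - 8/100) = 92 Mbps
File size in Mb = 931 * 8 = 7448 Mb
Time = 7448 / 92
Time = 80.9565 seconds


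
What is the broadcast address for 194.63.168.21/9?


Network: 194.0.0.0/9
Host bits = 23
Set all host bits to 1:
Broadcast: 194.127.255.255


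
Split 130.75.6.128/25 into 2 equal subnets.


New prefix = 25 + 1 = 26
Each subnet has 64 addresses
  130.75.6.128/26
  130.75.6.192/26
Subnets: 130.75.6.128/26, 130.75.6.192/26


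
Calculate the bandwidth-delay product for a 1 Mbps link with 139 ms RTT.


BDP = bandwidth * RTT
= 1 Mbps * 139 ms
= 1 * 1e6 * 139 / 1000 bits
= 139000 bits
= 17375 bytes
= 16.9678 KB
BDP = 139000 bits (17375 bytes)


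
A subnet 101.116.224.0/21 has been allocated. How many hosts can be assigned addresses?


Host bits = 32 - 21 = 11
Total addresses = 2^11 = 2048
Usable = total - 2 (network and broadcast)
Usable hosts: 2046


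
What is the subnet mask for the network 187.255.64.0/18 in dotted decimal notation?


/18 means 18 network bits, 14 host bits
Binary: 11111111111111111100000000000000
Mask: 255.255.192.0


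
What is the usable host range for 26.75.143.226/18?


Network: 26.75.128.0
Broadcast: 26.75.191.255
First usable = network + 1
Last usable = broadcast - 1
Range: 26.75.128.1 to 26.75.191.254


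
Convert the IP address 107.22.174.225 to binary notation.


107 = 01101011
22 = 00010110
174 = 10101110
225 = 11100001
Binary: 01101011.00010110.10101110.11100001


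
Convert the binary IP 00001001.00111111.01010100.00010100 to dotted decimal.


00001001 = 9
00111111 = 63
01010100 = 84
00010100 = 20
IP: 9.63.84.20


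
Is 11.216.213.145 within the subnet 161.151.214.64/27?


Subnet network: 161.151.214.64
Test IP AND mask: 11.216.213.128
No, 11.216.213.145 is not in 161.151.214.64/27


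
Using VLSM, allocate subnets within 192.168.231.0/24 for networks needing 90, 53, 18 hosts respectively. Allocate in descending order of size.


90 hosts -> /25 (126 usable): 192.168.231.0/25
53 hosts -> /26 (62 usable): 192.168.231.128/26
18 hosts -> /27 (30 usable): 192.168.231.192/27
Allocation: 192.168.231.0/25 (90 hosts, 126 usable); 192.168.231.128/26 (53 hosts, 62 usable); 192.168.231.192/27 (18 hosts, 30 usable)


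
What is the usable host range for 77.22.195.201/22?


Network: 77.22.192.0
Broadcast: 77.22.195.255
First usable = network + 1
Last usable = broadcast - 1
Range: 77.22.192.1 to 77.22.195.254


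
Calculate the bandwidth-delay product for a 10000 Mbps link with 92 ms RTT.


BDP = bandwidth * RTT
= 10000 Mbps * 92 ms
= 10000 * 1e6 * 92 / 1000 bits
= 920000000 bits
= 115000000 bytes
= 112304.6875 KB
BDP = 920000000 bits (115000000 bytes)


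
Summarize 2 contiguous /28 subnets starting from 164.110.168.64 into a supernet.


Original prefix: /28
Number of subnets: 2 = 2^1
New prefix = 28 - 1 = 27
Supernet: 164.110.168.64/27


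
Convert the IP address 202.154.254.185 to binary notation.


202 = 11001010
154 = 10011010
254 = 11111110
185 = 10111001
Binary: 11001010.10011010.11111110.10111001


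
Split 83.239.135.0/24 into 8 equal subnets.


New prefix = 24 + 3 = 27
Each subnet has 32 addresses
  83.239.135.0/27
  83.239.135.32/27
  83.239.135.64/27
  83.239.135.96/27
  83.239.135.128/27
  83.239.135.160/27
  83.239.135.192/27
  83.239.135.224/27
Subnets: 83.239.135.0/27, 83.239.135.32/27, 83.239.135.64/27, 83.239.135.96/27, 83.239.135.128/27, 83.239.135.160/27, 83.239.135.192/27, 83.239.135.224/27


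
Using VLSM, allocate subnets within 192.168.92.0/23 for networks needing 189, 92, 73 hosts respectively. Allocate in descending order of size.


189 hosts -> /24 (254 usable): 192.168.92.0/24
92 hosts -> /25 (126 usable): 192.168.93.0/25
73 hosts -> /25 (126 usable): 192.168.93.128/25
Allocation: 192.168.92.0/24 (189 hosts, 254 usable); 192.168.93.0/25 (92 hosts, 126 usable); 192.168.93.128/25 (73 hosts, 126 usable)


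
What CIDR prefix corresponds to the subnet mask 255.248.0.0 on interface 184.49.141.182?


Binary: 11111111.11111000.00000000.00000000
Count leading 1s
Prefix: /13


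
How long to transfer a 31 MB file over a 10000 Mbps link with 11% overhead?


Effective throughput = 10000 * (1 - 11/100) = 8900 Mbps
File size in Mb = 31 * 8 = 248 Mb
Time = 248 / 8900
Time = 0.0279 seconds


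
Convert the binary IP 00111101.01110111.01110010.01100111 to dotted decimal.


00111101 = 61
01110111 = 119
01110010 = 114
01100111 = 103
IP: 61.119.114.103


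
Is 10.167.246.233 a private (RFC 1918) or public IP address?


RFC 1918 private ranges:
  10.0.0.0/8 (10.0.0.0 - 10.255.255.255)
  172.16.0.0/12 (172.16.0.0 - 172.31.255.255)
  192.168.0.0/16 (192.168.0.0 - 192.168.255.255)
Private (in 10.0.0.0/8)


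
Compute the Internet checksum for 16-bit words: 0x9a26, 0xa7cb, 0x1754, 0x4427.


Sum all words (with carry folding):
+ 0x9a26 = 0x9a26
+ 0xa7cb = 0x41f2
+ 0x1754 = 0x5946
+ 0x4427 = 0x9d6d
One's complement: ~0x9d6d
Checksum = 0x6292


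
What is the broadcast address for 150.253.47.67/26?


Network: 150.253.47.64/26
Host bits = 6
Set all host bits to 1:
Broadcast: 150.253.47.127


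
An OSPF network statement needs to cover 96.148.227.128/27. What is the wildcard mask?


Subnet mask: 255.255.255.224
Wildcard = 255.255.255.255 - subnet mask
255 - 255 = 0
255 - 255 = 0
255 - 255 = 0
255 - 224 = 31
Wildcard: 0.0.0.31


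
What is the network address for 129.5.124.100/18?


IP:   10000001.00000101.01111100.01100100
Mask: 11111111.11111111.11000000.00000000
AND operation:
Net:  10000001.00000101.01000000.00000000
Network: 129.5.64.0/18


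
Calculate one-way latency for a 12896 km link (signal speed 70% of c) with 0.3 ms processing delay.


Speed = 0.7 * 3e5 km/s = 210000 km/s
Propagation delay = 12896 / 210000 = 0.0614 s = 61.4095 ms
Processing delay = 0.3 ms
Total one-way latency = 61.7095 ms


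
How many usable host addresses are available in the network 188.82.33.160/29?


Host bits = 32 - 29 = 3
Total addresses = 2^3 = 8
Usable = total - 2 (network and broadcast)
Usable hosts: 6


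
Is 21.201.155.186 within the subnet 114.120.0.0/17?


Subnet network: 114.120.0.0
Test IP AND mask: 21.201.128.0
No, 21.201.155.186 is not in 114.120.0.0/17


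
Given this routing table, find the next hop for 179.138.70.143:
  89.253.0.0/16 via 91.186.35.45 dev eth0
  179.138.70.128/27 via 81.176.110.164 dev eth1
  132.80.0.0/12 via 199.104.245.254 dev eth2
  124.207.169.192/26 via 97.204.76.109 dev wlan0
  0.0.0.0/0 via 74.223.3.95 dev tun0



Longest prefix match for 179.138.70.143:
  /16 89.253.0.0: no
  /27 179.138.70.128: MATCH
  /12 132.80.0.0: no
  /26 124.207.169.192: no
  /0 0.0.0.0: MATCH
Selected: next-hop 81.176.110.164 via eth1 (matched /27)


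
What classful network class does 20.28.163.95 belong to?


First octet: 20
Binary: 00010100
0xxxxxxx -> Class A (1-126)
Class A, default mask 255.0.0.0 (/8)


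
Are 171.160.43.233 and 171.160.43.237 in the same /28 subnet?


Mask: 255.255.255.240
171.160.43.233 AND mask = 171.160.43.224
171.160.43.237 AND mask = 171.160.43.224
Yes, same subnet (171.160.43.224)


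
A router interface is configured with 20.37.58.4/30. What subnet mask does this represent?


/30 means 30 network bits, 2 host bits
Binary: 11111111111111111111111111111100
Mask: 255.255.255.252


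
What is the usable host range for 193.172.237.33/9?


Network: 193.128.0.0
Broadcast: 193.255.255.255
First usable = network + 1
Last usable = broadcast - 1
Range: 193.128.0.1 to 193.255.255.254


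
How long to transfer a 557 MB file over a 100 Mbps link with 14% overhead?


Effective throughput = 100 * (1 - 14/100) = 86 Mbps
File size in Mb = 557 * 8 = 4456 Mb
Time = 4456 / 86
Time = 51.814 seconds


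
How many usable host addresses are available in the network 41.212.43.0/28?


Host bits = 32 - 28 = 4
Total addresses = 2^4 = 16
Usable = total - 2 (network and broadcast)
Usable hosts: 14


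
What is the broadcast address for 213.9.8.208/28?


Network: 213.9.8.208/28
Host bits = 4
Set all host bits to 1:
Broadcast: 213.9.8.223


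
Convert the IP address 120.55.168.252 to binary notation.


120 = 01111000
55 = 00110111
168 = 10101000
252 = 11111100
Binary: 01111000.00110111.10101000.11111100


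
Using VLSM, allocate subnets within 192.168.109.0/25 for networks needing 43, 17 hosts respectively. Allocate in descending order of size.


43 hosts -> /26 (62 usable): 192.168.109.0/26
17 hosts -> /27 (30 usable): 192.168.109.64/27
Allocation: 192.168.109.0/26 (43 hosts, 62 usable); 192.168.109.64/27 (17 hosts, 30 usable)


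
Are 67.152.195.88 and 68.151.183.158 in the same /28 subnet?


Mask: 255.255.255.240
67.152.195.88 AND mask = 67.152.195.80
68.151.183.158 AND mask = 68.151.183.144
No, different subnets (67.152.195.80 vs 68.151.183.144)


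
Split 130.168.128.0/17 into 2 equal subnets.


New prefix = 17 + 1 = 18
Each subnet has 16384 addresses
  130.168.128.0/18
  130.168.192.0/18
Subnets: 130.168.128.0/18, 130.168.192.0/18


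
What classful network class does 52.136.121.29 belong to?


First octet: 52
Binary: 00110100
0xxxxxxx -> Class A (1-126)
Class A, default mask 255.0.0.0 (/8)


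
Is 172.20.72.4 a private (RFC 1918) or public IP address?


RFC 1918 private ranges:
  10.0.0.0/8 (10.0.0.0 - 10.255.255.255)
  172.16.0.0/12 (172.16.0.0 - 172.31.255.255)
  192.168.0.0/16 (192.168.0.0 - 192.168.255.255)
Private (in 172.16.0.0/12)


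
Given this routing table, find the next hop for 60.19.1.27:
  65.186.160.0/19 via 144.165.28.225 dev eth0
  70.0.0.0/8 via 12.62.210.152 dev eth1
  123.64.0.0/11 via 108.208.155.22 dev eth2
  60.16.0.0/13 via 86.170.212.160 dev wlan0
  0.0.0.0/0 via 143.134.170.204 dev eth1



Longest prefix match for 60.19.1.27:
  /19 65.186.160.0: no
  /8 70.0.0.0: no
  /11 123.64.0.0: no
  /13 60.16.0.0: MATCH
  /0 0.0.0.0: MATCH
Selected: next-hop 86.170.212.160 via wlan0 (matched /13)


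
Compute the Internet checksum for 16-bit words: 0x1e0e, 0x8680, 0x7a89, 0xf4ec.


Sum all words (with carry folding):
+ 0x1e0e = 0x1e0e
+ 0x8680 = 0xa48e
+ 0x7a89 = 0x1f18
+ 0xf4ec = 0x1405
One's complement: ~0x1405
Checksum = 0xebfa


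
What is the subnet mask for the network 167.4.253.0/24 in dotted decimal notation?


/24 means 24 network bits, 8 host bits
Binary: 11111111111111111111111100000000
Mask: 255.255.255.0


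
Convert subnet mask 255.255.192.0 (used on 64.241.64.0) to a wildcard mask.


Subnet mask: 255.255.192.0
Wildcard = 255.255.255.255 - subnet mask
255 - 255 = 0
255 - 255 = 0
255 - 192 = 63
255 - 0 = 255
Wildcard: 0.0.63.255


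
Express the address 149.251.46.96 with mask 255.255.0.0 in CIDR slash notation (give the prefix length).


Binary: 11111111.11111111.00000000.00000000
Count leading 1s
Prefix: /16


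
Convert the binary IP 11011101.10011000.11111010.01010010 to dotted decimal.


11011101 = 221
10011000 = 152
11111010 = 250
01010010 = 82
IP: 221.152.250.82


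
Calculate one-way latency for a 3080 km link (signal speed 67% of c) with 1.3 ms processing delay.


Speed = 0.67 * 3e5 km/s = 201000 km/s
Propagation delay = 3080 / 201000 = 0.0153 s = 15.3234 ms
Processing delay = 1.3 ms
Total one-way latency = 16.6234 ms


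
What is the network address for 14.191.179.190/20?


IP:   00001110.10111111.10110011.10111110
Mask: 11111111.11111111.11110000.00000000
AND operation:
Net:  00001110.10111111.10110000.00000000
Network: 14.191.176.0/20


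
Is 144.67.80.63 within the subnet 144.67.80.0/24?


Subnet network: 144.67.80.0
Test IP AND mask: 144.67.80.0
Yes, 144.67.80.63 is in 144.67.80.0/24


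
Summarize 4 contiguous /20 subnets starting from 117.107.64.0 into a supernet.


Original prefix: /20
Number of subnets: 4 = 2^2
New prefix = 20 - 2 = 18
Supernet: 117.107.64.0/18


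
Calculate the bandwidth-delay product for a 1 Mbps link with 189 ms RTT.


BDP = bandwidth * RTT
= 1 Mbps * 189 ms
= 1 * 1e6 * 189 / 1000 bits
= 189000 bits
= 23625 bytes
= 23.0713 KB
BDP = 189000 bits (23625 bytes)


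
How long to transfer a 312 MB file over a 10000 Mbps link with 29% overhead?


Effective throughput = 10000 * (1 - 29/100) = 7100 Mbps
File size in Mb = 312 * 8 = 2496 Mb
Time = 2496 / 7100
Time = 0.3515 seconds


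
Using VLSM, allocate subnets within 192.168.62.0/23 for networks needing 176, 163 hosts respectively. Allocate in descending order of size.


176 hosts -> /24 (254 usable): 192.168.62.0/24
163 hosts -> /24 (254 usable): 192.168.63.0/24
Allocation: 192.168.62.0/24 (176 hosts, 254 usable); 192.168.63.0/24 (163 hosts, 254 usable)


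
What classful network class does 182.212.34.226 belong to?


First octet: 182
Binary: 10110110
10xxxxxx -> Class B (128-191)
Class B, default mask 255.255.0.0 (/16)


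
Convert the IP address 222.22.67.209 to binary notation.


222 = 11011110
22 = 00010110
67 = 01000011
209 = 11010001
Binary: 11011110.00010110.01000011.11010001


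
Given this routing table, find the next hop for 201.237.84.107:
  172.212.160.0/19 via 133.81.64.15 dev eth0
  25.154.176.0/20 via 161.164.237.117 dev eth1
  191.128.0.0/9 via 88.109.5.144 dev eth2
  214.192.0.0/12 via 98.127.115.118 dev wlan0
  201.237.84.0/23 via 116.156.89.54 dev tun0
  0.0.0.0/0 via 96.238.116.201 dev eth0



Longest prefix match for 201.237.84.107:
  /19 172.212.160.0: no
  /20 25.154.176.0: no
  /9 191.128.0.0: no
  /12 214.192.0.0: no
  /23 201.237.84.0: MATCH
  /0 0.0.0.0: MATCH
Selected: next-hop 116.156.89.54 via tun0 (matched /23)


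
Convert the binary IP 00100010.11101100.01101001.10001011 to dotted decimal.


00100010 = 34
11101100 = 236
01101001 = 105
10001011 = 139
IP: 34.236.105.139


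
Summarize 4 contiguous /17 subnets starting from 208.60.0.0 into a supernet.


Original prefix: /17
Number of subnets: 4 = 2^2
New prefix = 17 - 2 = 15
Supernet: 208.60.0.0/15


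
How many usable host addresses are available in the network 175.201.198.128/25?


Host bits = 32 - 25 = 7
Total addresses = 2^7 = 128
Usable = total - 2 (network and broadcast)
Usable hosts: 126


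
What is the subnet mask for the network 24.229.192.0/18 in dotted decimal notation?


/18 means 18 network bits, 14 host bits
Binary: 11111111111111111100000000000000
Mask: 255.255.192.0


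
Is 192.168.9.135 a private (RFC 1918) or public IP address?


RFC 1918 private ranges:
  10.0.0.0/8 (10.0.0.0 - 10.255.255.255)
  172.16.0.0/12 (172.16.0.0 - 172.31.255.255)
  192.168.0.0/16 (192.168.0.0 - 192.168.255.255)
Private (in 192.168.0.0/16)


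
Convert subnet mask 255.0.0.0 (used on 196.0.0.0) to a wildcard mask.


Subnet mask: 255.0.0.0
Wildcard = 255.255.255.255 - subnet mask
255 - 255 = 0
255 - 0 = 255
255 - 0 = 255
255 - 0 = 255
Wildcard: 0.255.255.255


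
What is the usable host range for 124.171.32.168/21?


Network: 124.171.32.0
Broadcast: 124.171.39.255
First usable = network + 1
Last usable = broadcast - 1
Range: 124.171.32.1 to 124.171.39.254


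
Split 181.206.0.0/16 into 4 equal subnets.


New prefix = 16 + 2 = 18
Each subnet has 16384 addresses
  181.206.0.0/18
  181.206.64.0/18
  181.206.128.0/18
  181.206.192.0/18
Subnets: 181.206.0.0/18, 181.206.64.0/18, 181.206.128.0/18, 181.206.192.0/18


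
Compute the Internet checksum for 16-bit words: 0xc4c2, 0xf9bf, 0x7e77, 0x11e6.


Sum all words (with carry folding):
+ 0xc4c2 = 0xc4c2
+ 0xf9bf = 0xbe82
+ 0x7e77 = 0x3cfa
+ 0x11e6 = 0x4ee0
One's complement: ~0x4ee0
Checksum = 0xb11f


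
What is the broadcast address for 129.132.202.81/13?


Network: 129.128.0.0/13
Host bits = 19
Set all host bits to 1:
Broadcast: 129.135.255.255


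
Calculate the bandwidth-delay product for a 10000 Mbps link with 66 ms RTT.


BDP = bandwidth * RTT
= 10000 Mbps * 66 ms
= 10000 * 1e6 * 66 / 1000 bits
= 660000000 bits
= 82500000 bytes
= 80566.4062 KB
BDP = 660000000 bits (82500000 bytes)


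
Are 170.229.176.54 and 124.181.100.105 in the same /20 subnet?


Mask: 255.255.240.0
170.229.176.54 AND mask = 170.229.176.0
124.181.100.105 AND mask = 124.181.96.0
No, different subnets (170.229.176.0 vs 124.181.96.0)


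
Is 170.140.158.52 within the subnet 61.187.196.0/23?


Subnet network: 61.187.196.0
Test IP AND mask: 170.140.158.0
No, 170.140.158.52 is not in 61.187.196.0/23


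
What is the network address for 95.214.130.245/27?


IP:   01011111.11010110.10000010.11110101
Mask: 11111111.11111111.11111111.11100000
AND operation:
Net:  01011111.11010110.10000010.11100000
Network: 95.214.130.224/27


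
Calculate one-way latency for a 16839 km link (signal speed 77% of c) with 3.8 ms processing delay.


Speed = 0.77 * 3e5 km/s = 231000 km/s
Propagation delay = 16839 / 231000 = 0.0729 s = 72.8961 ms
Processing delay = 3.8 ms
Total one-way latency = 76.6961 ms


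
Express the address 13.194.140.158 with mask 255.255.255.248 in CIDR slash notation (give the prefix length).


Binary: 11111111.11111111.11111111.11111000
Count leading 1s
Prefix: /29


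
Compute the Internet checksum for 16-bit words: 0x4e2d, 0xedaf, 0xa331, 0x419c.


Sum all words (with carry folding):
+ 0x4e2d = 0x4e2d
+ 0xedaf = 0x3bdd
+ 0xa331 = 0xdf0e
+ 0x419c = 0x20ab
One's complement: ~0x20ab
Checksum = 0xdf54


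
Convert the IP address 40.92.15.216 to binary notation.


40 = 00101000
92 = 01011100
15 = 00001111
216 = 11011000
Binary: 00101000.01011100.00001111.11011000


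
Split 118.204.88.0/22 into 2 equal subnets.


New prefix = 22 + 1 = 23
Each subnet has 512 addresses
  118.204.88.0/23
  118.204.90.0/23
Subnets: 118.204.88.0/23, 118.204.90.0/23


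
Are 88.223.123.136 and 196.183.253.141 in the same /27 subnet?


Mask: 255.255.255.224
88.223.123.136 AND mask = 88.223.123.128
196.183.253.141 AND mask = 196.183.253.128
No, different subnets (88.223.123.128 vs 196.183.253.128)


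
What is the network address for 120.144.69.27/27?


IP:   01111000.10010000.01000101.00011011
Mask: 11111111.11111111.11111111.11100000
AND operation:
Net:  01111000.10010000.01000101.00000000
Network: 120.144.69.0/27


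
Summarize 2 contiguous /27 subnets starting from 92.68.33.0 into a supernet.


Original prefix: /27
Number of subnets: 2 = 2^1
New prefix = 27 - 1 = 26
Supernet: 92.68.33.0/26


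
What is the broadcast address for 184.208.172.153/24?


Network: 184.208.172.0/24
Host bits = 8
Set all host bits to 1:
Broadcast: 184.208.172.255


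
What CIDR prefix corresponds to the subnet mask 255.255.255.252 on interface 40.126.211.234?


Binary: 11111111.11111111.11111111.11111100
Count leading 1s
Prefix: /30


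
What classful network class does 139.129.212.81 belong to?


First octet: 139
Binary: 10001011
10xxxxxx -> Class B (128-191)
Class B, default mask 255.255.0.0 (/16)


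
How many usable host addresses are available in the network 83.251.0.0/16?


Host bits = 32 - 16 = 16
Total addresses = 2^16 = 65536
Usable = total - 2 (network and broadcast)
Usable hosts: 65534


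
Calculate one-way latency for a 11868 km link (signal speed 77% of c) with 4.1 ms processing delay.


Speed = 0.77 * 3e5 km/s = 231000 km/s
Propagation delay = 11868 / 231000 = 0.0514 s = 51.3766 ms
Processing delay = 4.1 ms
Total one-way latency = 55.4766 ms


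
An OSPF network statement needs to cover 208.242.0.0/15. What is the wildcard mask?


Subnet mask: 255.254.0.0
Wildcard = 255.255.255.255 - subnet mask
255 - 255 = 0
255 - 254 = 1
255 - 0 = 255
255 - 0 = 255
Wildcard: 0.1.255.255


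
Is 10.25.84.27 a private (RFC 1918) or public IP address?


RFC 1918 private ranges:
  10.0.0.0/8 (10.0.0.0 - 10.255.255.255)
  172.16.0.0/12 (172.16.0.0 - 172.31.255.255)
  192.168.0.0/16 (192.168.0.0 - 192.168.255.255)
Private (in 10.0.0.0/8)


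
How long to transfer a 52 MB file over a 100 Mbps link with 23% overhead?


Effective throughput = 100 * (1 - 23/100) = 77 Mbps
File size in Mb = 52 * 8 = 416 Mb
Time = 416 / 77
Time = 5.4026 seconds


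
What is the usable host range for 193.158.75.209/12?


Network: 193.144.0.0
Broadcast: 193.159.255.255
First usable = network + 1
Last usable = broadcast - 1
Range: 193.144.0.1 to 193.159.255.254


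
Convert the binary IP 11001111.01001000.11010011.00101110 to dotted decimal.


11001111 = 207
01001000 = 72
11010011 = 211
00101110 = 46
IP: 207.72.211.46


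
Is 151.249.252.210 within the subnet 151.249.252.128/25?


Subnet network: 151.249.252.128
Test IP AND mask: 151.249.252.128
Yes, 151.249.252.210 is in 151.249.252.128/25


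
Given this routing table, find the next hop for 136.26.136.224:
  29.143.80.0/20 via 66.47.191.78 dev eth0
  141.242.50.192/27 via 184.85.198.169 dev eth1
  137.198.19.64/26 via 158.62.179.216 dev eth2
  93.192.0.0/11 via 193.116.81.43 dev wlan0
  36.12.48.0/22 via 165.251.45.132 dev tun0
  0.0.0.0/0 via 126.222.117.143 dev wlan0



Longest prefix match for 136.26.136.224:
  /20 29.143.80.0: no
  /27 141.242.50.192: no
  /26 137.198.19.64: no
  /11 93.192.0.0: no
  /22 36.12.48.0: no
  /0 0.0.0.0: MATCH
Selected: next-hop 126.222.117.143 via wlan0 (matched /0)


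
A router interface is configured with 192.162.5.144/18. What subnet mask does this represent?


/18 means 18 network bits, 14 host bits
Binary: 11111111111111111100000000000000
Mask: 255.255.192.0


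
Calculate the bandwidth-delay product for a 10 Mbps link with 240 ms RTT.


BDP = bandwidth * RTT
= 10 Mbps * 240 ms
= 10 * 1e6 * 240 / 1000 bits
= 2400000 bits
= 300000 bytes
= 292.9688 KB
BDP = 2400000 bits (300000 bytes)


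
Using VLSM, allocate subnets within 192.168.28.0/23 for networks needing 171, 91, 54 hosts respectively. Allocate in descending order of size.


171 hosts -> /24 (254 usable): 192.168.28.0/24
91 hosts -> /25 (126 usable): 192.168.29.0/25
54 hosts -> /26 (62 usable): 192.168.29.128/26
Allocation: 192.168.28.0/24 (171 hosts, 254 usable); 192.168.29.0/25 (91 hosts, 126 usable); 192.168.29.128/26 (54 hosts, 62 usable)


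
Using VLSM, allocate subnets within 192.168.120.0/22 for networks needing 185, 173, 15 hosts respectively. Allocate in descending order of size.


185 hosts -> /24 (254 usable): 192.168.120.0/24
173 hosts -> /24 (254 usable): 192.168.121.0/24
15 hosts -> /27 (30 usable): 192.168.122.0/27
Allocation: 192.168.120.0/24 (185 hosts, 254 usable); 192.168.121.0/24 (173 hosts, 254 usable); 192.168.122.0/27 (15 hosts, 30 usable)


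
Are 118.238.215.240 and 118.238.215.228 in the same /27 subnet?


Mask: 255.255.255.224
118.238.215.240 AND mask = 118.238.215.224
118.238.215.228 AND mask = 118.238.215.224
Yes, same subnet (118.238.215.224)


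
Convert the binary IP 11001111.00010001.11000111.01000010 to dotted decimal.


11001111 = 207
00010001 = 17
11000111 = 199
01000010 = 66
IP: 207.17.199.66


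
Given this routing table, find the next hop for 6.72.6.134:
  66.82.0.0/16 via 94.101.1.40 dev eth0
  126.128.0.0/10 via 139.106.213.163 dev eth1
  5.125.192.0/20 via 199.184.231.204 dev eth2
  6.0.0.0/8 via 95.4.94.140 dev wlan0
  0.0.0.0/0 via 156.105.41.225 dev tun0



Longest prefix match for 6.72.6.134:
  /16 66.82.0.0: no
  /10 126.128.0.0: no
  /20 5.125.192.0: no
  /8 6.0.0.0: MATCH
  /0 0.0.0.0: MATCH
Selected: next-hop 95.4.94.140 via wlan0 (matched /8)


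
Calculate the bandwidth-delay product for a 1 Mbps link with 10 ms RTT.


BDP = bandwidth * RTT
= 1 Mbps * 10 ms
= 1 * 1e6 * 10 / 1000 bits
= 10000 bits
= 1250 bytes
= 1.2207 KB
BDP = 10000 bits (1250 bytes)


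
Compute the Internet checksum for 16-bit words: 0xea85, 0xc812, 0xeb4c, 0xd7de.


Sum all words (with carry folding):
+ 0xea85 = 0xea85
+ 0xc812 = 0xb298
+ 0xeb4c = 0x9de5
+ 0xd7de = 0x75c4
One's complement: ~0x75c4
Checksum = 0x8a3b


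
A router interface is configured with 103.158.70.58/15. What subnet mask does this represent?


/15 means 15 network bits, 17 host bits
Binary: 11111111111111100000000000000000
Mask: 255.254.0.0


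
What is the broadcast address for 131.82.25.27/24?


Network: 131.82.25.0/24
Host bits = 8
Set all host bits to 1:
Broadcast: 131.82.25.255


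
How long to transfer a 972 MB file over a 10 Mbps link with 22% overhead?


Effective throughput = 10 * (1 - 22/100) = 7.8 Mbps
File size in Mb = 972 * 8 = 7776 Mb
Time = 7776 / 7.8
Time = 996.9231 seconds


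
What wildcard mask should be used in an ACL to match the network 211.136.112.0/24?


Subnet mask: 255.255.255.0
Wildcard = 255.255.255.255 - subnet mask
255 - 255 = 0
255 - 255 = 0
255 - 255 = 0
255 - 0 = 255
Wildcard: 0.0.0.255


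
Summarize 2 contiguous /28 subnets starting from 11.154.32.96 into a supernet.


Original prefix: /28
Number of subnets: 2 = 2^1
New prefix = 28 - 1 = 27
Supernet: 11.154.32.96/27


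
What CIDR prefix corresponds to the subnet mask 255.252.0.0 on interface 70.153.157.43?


Binary: 11111111.11111100.00000000.00000000
Count leading 1s
Prefix: /14


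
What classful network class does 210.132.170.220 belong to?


First octet: 210
Binary: 11010010
110xxxxx -> Class C (192-223)
Class C, default mask 255.255.255.0 (/24)


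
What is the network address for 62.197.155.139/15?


IP:   00111110.11000101.10011011.10001011
Mask: 11111111.11111110.00000000.00000000
AND operation:
Net:  00111110.11000100.00000000.00000000
Network: 62.196.0.0/15


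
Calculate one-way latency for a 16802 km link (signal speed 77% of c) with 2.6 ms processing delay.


Speed = 0.77 * 3e5 km/s = 231000 km/s
Propagation delay = 16802 / 231000 = 0.0727 s = 72.7359 ms
Processing delay = 2.6 ms
Total one-way latency = 75.3359 ms


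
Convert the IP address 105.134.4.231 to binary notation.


105 = 01101001
134 = 10000110
4 = 00000100
231 = 11100111
Binary: 01101001.10000110.00000100.11100111


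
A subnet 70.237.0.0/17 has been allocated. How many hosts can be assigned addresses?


Host bits = 32 - 17 = 15
Total addresses = 2^15 = 32768
Usable = total - 2 (network and broadcast)
Usable hosts: 32766


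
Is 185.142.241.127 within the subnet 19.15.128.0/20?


Subnet network: 19.15.128.0
Test IP AND mask: 185.142.240.0
No, 185.142.241.127 is not in 19.15.128.0/20


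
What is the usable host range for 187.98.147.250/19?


Network: 187.98.128.0
Broadcast: 187.98.159.255
First usable = network + 1
Last usable = broadcast - 1
Range: 187.98.128.1 to 187.98.159.254


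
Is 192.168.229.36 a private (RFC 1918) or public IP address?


RFC 1918 private ranges:
  10.0.0.0/8 (10.0.0.0 - 10.255.255.255)
  172.16.0.0/12 (172.16.0.0 - 172.31.255.255)
  192.168.0.0/16 (192.168.0.0 - 192.168.255.255)
Private (in 192.168.0.0/16)


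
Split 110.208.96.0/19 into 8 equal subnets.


New prefix = 19 + 3 = 22
Each subnet has 1024 addresses
  110.208.96.0/22
  110.208.100.0/22
  110.208.104.0/22
  110.208.108.0/22
  110.208.112.0/22
  110.208.116.0/22
  110.208.120.0/22
  110.208.124.0/22
Subnets: 110.208.96.0/22, 110.208.100.0/22, 110.208.104.0/22, 110.208.108.0/22, 110.208.112.0/22, 110.208.116.0/22, 110.208.120.0/22, 110.208.124.0/22


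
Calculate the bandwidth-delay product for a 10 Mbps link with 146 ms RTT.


BDP = bandwidth * RTT
= 10 Mbps * 146 ms
= 10 * 1e6 * 146 / 1000 bits
= 1460000 bits
= 182500 bytes
= 178.2227 KB
BDP = 1460000 bits (182500 bytes)


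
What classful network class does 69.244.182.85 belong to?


First octet: 69
Binary: 01000101
0xxxxxxx -> Class A (1-126)
Class A, default mask 255.0.0.0 (/8)


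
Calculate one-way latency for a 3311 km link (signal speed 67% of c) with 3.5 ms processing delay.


Speed = 0.67 * 3e5 km/s = 201000 km/s
Propagation delay = 3311 / 201000 = 0.0165 s = 16.4726 ms
Processing delay = 3.5 ms
Total one-way latency = 19.9726 ms


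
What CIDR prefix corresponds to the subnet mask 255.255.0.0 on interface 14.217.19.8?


Binary: 11111111.11111111.00000000.00000000
Count leading 1s
Prefix: /16


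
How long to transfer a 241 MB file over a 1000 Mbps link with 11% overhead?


Effective throughput = 1000 * (1 - 11/100) = 890 Mbps
File size in Mb = 241 * 8 = 1928 Mb
Time = 1928 / 890
Time = 2.1663 seconds


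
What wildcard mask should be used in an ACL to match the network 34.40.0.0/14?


Subnet mask: 255.252.0.0
Wildcard = 255.255.255.255 - subnet mask
255 - 255 = 0
255 - 252 = 3
255 - 0 = 255
255 - 0 = 255
Wildcard: 0.3.255.255


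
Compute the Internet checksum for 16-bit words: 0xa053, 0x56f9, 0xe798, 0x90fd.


Sum all words (with carry folding):
+ 0xa053 = 0xa053
+ 0x56f9 = 0xf74c
+ 0xe798 = 0xdee5
+ 0x90fd = 0x6fe3
One's complement: ~0x6fe3
Checksum = 0x901c


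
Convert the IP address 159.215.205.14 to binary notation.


159 = 10011111
215 = 11010111
205 = 11001101
14 = 00001110
Binary: 10011111.11010111.11001101.00001110


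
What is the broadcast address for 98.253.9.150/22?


Network: 98.253.8.0/22
Host bits = 10
Set all host bits to 1:
Broadcast: 98.253.11.255


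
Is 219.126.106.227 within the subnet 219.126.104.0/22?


Subnet network: 219.126.104.0
Test IP AND mask: 219.126.104.0
Yes, 219.126.106.227 is in 219.126.104.0/22


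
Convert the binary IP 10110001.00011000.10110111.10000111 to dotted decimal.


10110001 = 177
00011000 = 24
10110111 = 183
10000111 = 135
IP: 177.24.183.135


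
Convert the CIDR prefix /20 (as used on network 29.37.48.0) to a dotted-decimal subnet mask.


/20 means 20 network bits, 12 host bits
Binary: 11111111111111111111000000000000
Mask: 255.255.240.0


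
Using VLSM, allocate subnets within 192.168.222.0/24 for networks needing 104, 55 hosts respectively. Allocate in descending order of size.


104 hosts -> /25 (126 usable): 192.168.222.0/25
55 hosts -> /26 (62 usable): 192.168.222.128/26
Allocation: 192.168.222.0/25 (104 hosts, 126 usable); 192.168.222.128/26 (55 hosts, 62 usable)


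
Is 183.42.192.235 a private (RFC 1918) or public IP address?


RFC 1918 private ranges:
  10.0.0.0/8 (10.0.0.0 - 10.255.255.255)
  172.16.0.0/12 (172.16.0.0 - 172.31.255.255)
  192.168.0.0/16 (192.168.0.0 - 192.168.255.255)
Public (not in any RFC 1918 range)


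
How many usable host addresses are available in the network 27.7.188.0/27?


Host bits = 32 - 27 = 5
Total addresses = 2^5 = 32
Usable = total - 2 (network and broadcast)
Usable hosts: 30


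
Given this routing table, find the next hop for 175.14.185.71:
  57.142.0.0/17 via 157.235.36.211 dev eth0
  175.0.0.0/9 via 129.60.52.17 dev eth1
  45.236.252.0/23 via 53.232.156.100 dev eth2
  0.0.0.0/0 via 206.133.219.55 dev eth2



Longest prefix match for 175.14.185.71:
  /17 57.142.0.0: no
  /9 175.0.0.0: MATCH
  /23 45.236.252.0: no
  /0 0.0.0.0: MATCH
Selected: next-hop 129.60.52.17 via eth1 (matched /9)


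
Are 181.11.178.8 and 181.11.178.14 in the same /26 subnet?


Mask: 255.255.255.192
181.11.178.8 AND mask = 181.11.178.0
181.11.178.14 AND mask = 181.11.178.0
Yes, same subnet (181.11.178.0)


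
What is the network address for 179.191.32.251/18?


IP:   10110011.10111111.00100000.11111011
Mask: 11111111.11111111.11000000.00000000
AND operation:
Net:  10110011.10111111.00000000.00000000
Network: 179.191.0.0/18


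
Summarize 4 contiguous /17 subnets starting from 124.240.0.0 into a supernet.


Original prefix: /17
Number of subnets: 4 = 2^2
New prefix = 17 - 2 = 15
Supernet: 124.240.0.0/15


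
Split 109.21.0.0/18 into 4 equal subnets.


New prefix = 18 + 2 = 20
Each subnet has 4096 addresses
  109.21.0.0/20
  109.21.16.0/20
  109.21.32.0/20
  109.21.48.0/20
Subnets: 109.21.0.0/20, 109.21.16.0/20, 109.21.32.0/20, 109.21.48.0/20


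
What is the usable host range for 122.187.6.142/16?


Network: 122.187.0.0
Broadcast: 122.187.255.255
First usable = network + 1
Last usable = broadcast - 1
Range: 122.187.0.1 to 122.187.255.254


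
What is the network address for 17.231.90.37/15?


IP:   00010001.11100111.01011010.00100101
Mask: 11111111.11111110.00000000.00000000
AND operation:
Net:  00010001.11100110.00000000.00000000
Network: 17.230.0.0/15


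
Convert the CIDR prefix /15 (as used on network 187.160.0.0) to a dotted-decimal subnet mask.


/15 means 15 network bits, 17 host bits
Binary: 11111111111111100000000000000000
Mask: 255.254.0.0


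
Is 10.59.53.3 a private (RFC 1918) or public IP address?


RFC 1918 private ranges:
  10.0.0.0/8 (10.0.0.0 - 10.255.255.255)
  172.16.0.0/12 (172.16.0.0 - 172.31.255.255)
  192.168.0.0/16 (192.168.0.0 - 192.168.255.255)
Private (in 10.0.0.0/8)


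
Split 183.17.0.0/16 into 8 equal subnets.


New prefix = 16 + 3 = 19
Each subnet has 8192 addresses
  183.17.0.0/19
  183.17.32.0/19
  183.17.64.0/19
  183.17.96.0/19
  183.17.128.0/19
  183.17.160.0/19
  183.17.192.0/19
  183.17.224.0/19
Subnets: 183.17.0.0/19, 183.17.32.0/19, 183.17.64.0/19, 183.17.96.0/19, 183.17.128.0/19, 183.17.160.0/19, 183.17.192.0/19, 183.17.224.0/19


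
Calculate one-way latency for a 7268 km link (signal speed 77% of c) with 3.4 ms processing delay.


Speed = 0.77 * 3e5 km/s = 231000 km/s
Propagation delay = 7268 / 231000 = 0.0315 s = 31.4632 ms
Processing delay = 3.4 ms
Total one-way latency = 34.8632 ms


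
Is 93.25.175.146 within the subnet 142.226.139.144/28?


Subnet network: 142.226.139.144
Test IP AND mask: 93.25.175.144
No, 93.25.175.146 is not in 142.226.139.144/28


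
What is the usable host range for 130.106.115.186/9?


Network: 130.0.0.0
Broadcast: 130.127.255.255
First usable = network + 1
Last usable = broadcast - 1
Range: 130.0.0.1 to 130.127.255.254


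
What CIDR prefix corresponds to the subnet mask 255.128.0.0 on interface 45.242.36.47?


Binary: 11111111.10000000.00000000.00000000
Count leading 1s
Prefix: /9


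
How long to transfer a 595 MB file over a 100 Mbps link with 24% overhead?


Effective throughput = 100 * (1 - 24/100) = 76 Mbps
File size in Mb = 595 * 8 = 4760 Mb
Time = 4760 / 76
Time = 62.6316 seconds


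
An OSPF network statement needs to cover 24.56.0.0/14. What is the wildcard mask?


Subnet mask: 255.252.0.0
Wildcard = 255.255.255.255 - subnet mask
255 - 255 = 0
255 - 252 = 3
255 - 0 = 255
255 - 0 = 255
Wildcard: 0.3.255.255


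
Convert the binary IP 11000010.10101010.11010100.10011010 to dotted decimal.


11000010 = 194
10101010 = 170
11010100 = 212
10011010 = 154
IP: 194.170.212.154


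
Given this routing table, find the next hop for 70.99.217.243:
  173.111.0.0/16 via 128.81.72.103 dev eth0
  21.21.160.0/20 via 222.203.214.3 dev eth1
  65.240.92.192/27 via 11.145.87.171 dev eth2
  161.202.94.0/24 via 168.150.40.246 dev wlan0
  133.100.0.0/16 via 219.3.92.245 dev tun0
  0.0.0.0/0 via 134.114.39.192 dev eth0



Longest prefix match for 70.99.217.243:
  /16 173.111.0.0: no
  /20 21.21.160.0: no
  /27 65.240.92.192: no
  /24 161.202.94.0: no
  /16 133.100.0.0: no
  /0 0.0.0.0: MATCH
Selected: next-hop 134.114.39.192 via eth0 (matched /0)


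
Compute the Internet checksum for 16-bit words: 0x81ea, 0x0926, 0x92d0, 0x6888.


Sum all words (with carry folding):
+ 0x81ea = 0x81ea
+ 0x0926 = 0x8b10
+ 0x92d0 = 0x1de1
+ 0x6888 = 0x8669
One's complement: ~0x8669
Checksum = 0x7996


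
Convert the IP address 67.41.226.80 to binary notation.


67 = 01000011
41 = 00101001
226 = 11100010
80 = 01010000
Binary: 01000011.00101001.11100010.01010000
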